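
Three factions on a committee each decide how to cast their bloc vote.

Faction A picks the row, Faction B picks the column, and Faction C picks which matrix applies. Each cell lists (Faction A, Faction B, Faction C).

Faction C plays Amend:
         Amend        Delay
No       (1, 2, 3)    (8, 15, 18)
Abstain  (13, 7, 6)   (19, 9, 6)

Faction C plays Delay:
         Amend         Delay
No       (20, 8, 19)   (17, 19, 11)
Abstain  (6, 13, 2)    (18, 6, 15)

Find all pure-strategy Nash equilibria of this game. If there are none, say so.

For each strategy profile, look for a profitable unilateral deviation.
(No, Amend, Amend): Faction A can switch to Abstain (1 → 13). Not NE.
(No, Amend, Delay): Faction B can switch to Delay (8 → 19). Not NE.
(No, Delay, Amend): Faction A can switch to Abstain (8 → 19). Not NE.
(No, Delay, Delay): Faction A can switch to Abstain (17 → 18). Not NE.
(Abstain, Amend, Amend): Faction B can switch to Delay (7 → 9). Not NE.
(Abstain, Amend, Delay): Faction A can switch to No (6 → 20). Not NE.
(Abstain, Delay, Amend): Faction C can switch to Delay (6 → 15). Not NE.
(Abstain, Delay, Delay): Faction B can switch to Amend (6 → 13). Not NE.

There is no pure-strategy Nash equilibrium.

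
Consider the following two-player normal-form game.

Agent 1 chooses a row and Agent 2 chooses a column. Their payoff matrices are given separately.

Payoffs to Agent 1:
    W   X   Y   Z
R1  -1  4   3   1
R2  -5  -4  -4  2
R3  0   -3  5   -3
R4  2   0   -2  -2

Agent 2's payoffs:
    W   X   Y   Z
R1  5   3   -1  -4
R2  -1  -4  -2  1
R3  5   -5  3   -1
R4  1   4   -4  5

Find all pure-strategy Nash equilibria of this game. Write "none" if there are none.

Pure NE: (R2, Z)

(R1, W): Agent 1 can switch to R3 (-1 → 0). Not NE.
(R1, X): Agent 2 can switch to W (3 → 5). Not NE.
(R1, Y): Agent 1 can switch to R3 (3 → 5). Not NE.
(R1, Z): Agent 1 can switch to R2 (1 → 2). Not NE.
(R2, W): Agent 1 can switch to R1 (-5 → -1). Not NE.
(R2, X): Agent 1 can switch to R1 (-4 → 4). Not NE.
(R2, Y): Agent 1 can switch to R1 (-4 → 3). Not NE.
(R2, Z): Agent 1 gets 2, best alternative 1; Agent 2 gets 1, best alternative -1. No profitable deviation — NE.
(R3, W): Agent 1 can switch to R4 (0 → 2). Not NE.
(R3, X): Agent 1 can switch to R1 (-3 → 4). Not NE.
(R3, Y): Agent 2 can switch to W (3 → 5). Not NE.
(The remaining 5 profiles each have a profitable deviation by the same check.)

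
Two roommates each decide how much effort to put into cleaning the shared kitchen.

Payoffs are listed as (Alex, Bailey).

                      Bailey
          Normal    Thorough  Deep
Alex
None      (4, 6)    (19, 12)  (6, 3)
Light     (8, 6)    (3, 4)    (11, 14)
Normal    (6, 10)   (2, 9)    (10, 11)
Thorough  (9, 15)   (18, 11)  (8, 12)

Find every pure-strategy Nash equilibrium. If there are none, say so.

(None, Thorough) and (Light, Deep) and (Thorough, Normal)

Alex against Normal: payoffs 4, 8, 6, 9 → best response Thorough.
Alex against Thorough: payoffs 19, 3, 2, 18 → best response None.
Alex against Deep: payoffs 6, 11, 10, 8 → best response Light.
Bailey against None: payoffs 6, 12, 3 → best response Thorough.
Bailey against Light: payoffs 6, 4, 14 → best response Deep.
Bailey against Normal: payoffs 10, 9, 11 → best response Deep.
Bailey against Thorough: payoffs 15, 11, 12 → best response Normal.
Mutual best responses: (None, Thorough); (Light, Deep); (Thorough, Normal).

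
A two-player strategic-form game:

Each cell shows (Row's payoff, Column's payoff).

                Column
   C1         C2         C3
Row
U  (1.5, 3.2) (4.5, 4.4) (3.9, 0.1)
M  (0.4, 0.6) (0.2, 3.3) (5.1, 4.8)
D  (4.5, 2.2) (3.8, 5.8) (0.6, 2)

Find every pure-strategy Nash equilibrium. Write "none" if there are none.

The pure Nash equilibria are (U, C2) and (M, C3).

(U, C1): Row can switch to D (1.5 → 4.5). Not NE.
(U, C2): Row gets 4.5, best alternative 3.8; Column gets 4.4, best alternative 3.2. No profitable deviation — NE.
(U, C3): Row can switch to M (3.9 → 5.1). Not NE.
(M, C1): Row can switch to U (0.4 → 1.5). Not NE.
(M, C2): Row can switch to U (0.2 → 4.5). Not NE.
(M, C3): Row gets 5.1, best alternative 3.9; Column gets 4.8, best alternative 3.3. No profitable deviation — NE.
(D, C1): Column can switch to C2 (2.2 → 5.8). Not NE.
(D, C2): Row can switch to U (3.8 → 4.5). Not NE.
(D, C3): Row can switch to U (0.6 → 3.9). Not NE.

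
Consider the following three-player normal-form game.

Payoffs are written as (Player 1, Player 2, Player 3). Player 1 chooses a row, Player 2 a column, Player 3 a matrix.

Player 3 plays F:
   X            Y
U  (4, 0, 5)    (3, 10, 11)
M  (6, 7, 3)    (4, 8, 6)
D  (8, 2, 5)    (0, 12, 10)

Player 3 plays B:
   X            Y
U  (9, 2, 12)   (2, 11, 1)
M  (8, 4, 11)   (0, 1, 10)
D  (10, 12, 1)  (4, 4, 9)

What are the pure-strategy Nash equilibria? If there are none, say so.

none

For each player, find the best response to each opponent profile; mutual best responses are the pure NE.
Player 1 against (X, F): payoffs 4, 6, 8 → best response D.
Player 1 against (X, B): payoffs 9, 8, 10 → best response D.
Player 1 against (Y, F): payoffs 3, 4, 0 → best response M.
Player 1 against (Y, B): payoffs 2, 0, 4 → best response D.
Player 2 against (U, F): payoffs 0, 10 → best response Y.
Player 2 against (U, B): payoffs 2, 11 → best response Y.
Player 2 against (M, F): payoffs 7, 8 → best response Y.
Player 2 against (M, B): payoffs 4, 1 → best response X.
Player 2 against (D, F): payoffs 2, 12 → best response Y.
Player 2 against (D, B): payoffs 12, 4 → best response X.
Player 3 against (U, X): payoffs 5, 12 → best response B.
Player 3 against (U, Y): payoffs 11, 1 → best response F.
Player 3 against (M, X): payoffs 3, 11 → best response B.
Player 3 against (M, Y): payoffs 6, 10 → best response B.
Player 3 against (D, X): payoffs 5, 1 → best response F.
Player 3 against (D, Y): payoffs 10, 9 → best response F.
No profile is a mutual best response for all players.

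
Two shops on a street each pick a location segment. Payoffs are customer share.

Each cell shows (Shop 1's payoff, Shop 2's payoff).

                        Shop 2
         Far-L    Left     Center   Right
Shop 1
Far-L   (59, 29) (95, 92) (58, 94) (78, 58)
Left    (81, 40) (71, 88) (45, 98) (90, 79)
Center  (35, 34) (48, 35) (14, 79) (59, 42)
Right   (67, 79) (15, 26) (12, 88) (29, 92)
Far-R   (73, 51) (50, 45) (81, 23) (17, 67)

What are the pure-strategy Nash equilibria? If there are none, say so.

Check each profile: it is a Nash equilibrium iff no player can strictly gain by switching unilaterally.
(Far-L, Far-L): Shop 1 can switch to Left (59 → 81). Not NE.
(Far-L, Left): Shop 2 can switch to Center (92 → 94). Not NE.
(Far-L, Center): Shop 1 can switch to Far-R (58 → 81). Not NE.
(Far-L, Right): Shop 1 can switch to Left (78 → 90). Not NE.
(Left, Far-L): Shop 2 can switch to Left (40 → 88). Not NE.
(Left, Left): Shop 1 can switch to Far-L (71 → 95). Not NE.
(Left, Center): Shop 1 can switch to Far-L (45 → 58). Not NE.
(Left, Right): Shop 2 can switch to Left (79 → 88). Not NE.
(The remaining 12 profiles each have a profitable deviation by the same check.)

No pure-strategy Nash equilibrium.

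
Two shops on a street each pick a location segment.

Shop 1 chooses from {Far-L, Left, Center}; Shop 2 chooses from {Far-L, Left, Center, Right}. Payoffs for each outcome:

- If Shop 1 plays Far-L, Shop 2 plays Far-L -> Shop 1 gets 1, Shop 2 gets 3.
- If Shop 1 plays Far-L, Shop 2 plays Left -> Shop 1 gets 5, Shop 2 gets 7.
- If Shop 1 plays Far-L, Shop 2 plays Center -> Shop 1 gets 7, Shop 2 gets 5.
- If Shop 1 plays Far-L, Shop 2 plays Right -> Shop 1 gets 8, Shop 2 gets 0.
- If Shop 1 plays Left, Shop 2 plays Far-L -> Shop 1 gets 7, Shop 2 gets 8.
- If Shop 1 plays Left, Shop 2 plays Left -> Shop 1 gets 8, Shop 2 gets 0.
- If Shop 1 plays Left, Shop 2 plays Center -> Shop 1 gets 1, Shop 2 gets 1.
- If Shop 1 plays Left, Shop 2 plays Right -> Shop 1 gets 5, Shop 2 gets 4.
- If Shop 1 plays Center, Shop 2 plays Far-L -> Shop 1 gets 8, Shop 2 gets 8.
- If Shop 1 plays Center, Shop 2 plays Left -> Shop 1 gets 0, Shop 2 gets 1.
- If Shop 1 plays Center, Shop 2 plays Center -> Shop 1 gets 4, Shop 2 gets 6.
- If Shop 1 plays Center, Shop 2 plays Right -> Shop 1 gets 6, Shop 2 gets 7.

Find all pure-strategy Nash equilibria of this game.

The unique pure-strategy Nash equilibrium is (Center, Far-L).

For each strategy profile, look for a profitable unilateral deviation.
(Far-L, Far-L): Shop 1 can switch to Left (1 → 7). Not NE.
(Far-L, Left): Shop 1 can switch to Left (5 → 8). Not NE.
(Far-L, Center): Shop 2 can switch to Left (5 → 7). Not NE.
(Far-L, Right): Shop 2 can switch to Far-L (0 → 3). Not NE.
(Left, Far-L): Shop 1 can switch to Center (7 → 8). Not NE.
(Left, Left): Shop 2 can switch to Far-L (0 → 8). Not NE.
(Left, Center): Shop 1 can switch to Far-L (1 → 7). Not NE.
(Left, Right): Shop 1 can switch to Far-L (5 → 8). Not NE.
(Center, Far-L): Shop 1 gets 8, best alternative 7; Shop 2 gets 8, best alternative 7. No profitable deviation — NE.
(The remaining 3 profiles each have a profitable deviation by the same check.)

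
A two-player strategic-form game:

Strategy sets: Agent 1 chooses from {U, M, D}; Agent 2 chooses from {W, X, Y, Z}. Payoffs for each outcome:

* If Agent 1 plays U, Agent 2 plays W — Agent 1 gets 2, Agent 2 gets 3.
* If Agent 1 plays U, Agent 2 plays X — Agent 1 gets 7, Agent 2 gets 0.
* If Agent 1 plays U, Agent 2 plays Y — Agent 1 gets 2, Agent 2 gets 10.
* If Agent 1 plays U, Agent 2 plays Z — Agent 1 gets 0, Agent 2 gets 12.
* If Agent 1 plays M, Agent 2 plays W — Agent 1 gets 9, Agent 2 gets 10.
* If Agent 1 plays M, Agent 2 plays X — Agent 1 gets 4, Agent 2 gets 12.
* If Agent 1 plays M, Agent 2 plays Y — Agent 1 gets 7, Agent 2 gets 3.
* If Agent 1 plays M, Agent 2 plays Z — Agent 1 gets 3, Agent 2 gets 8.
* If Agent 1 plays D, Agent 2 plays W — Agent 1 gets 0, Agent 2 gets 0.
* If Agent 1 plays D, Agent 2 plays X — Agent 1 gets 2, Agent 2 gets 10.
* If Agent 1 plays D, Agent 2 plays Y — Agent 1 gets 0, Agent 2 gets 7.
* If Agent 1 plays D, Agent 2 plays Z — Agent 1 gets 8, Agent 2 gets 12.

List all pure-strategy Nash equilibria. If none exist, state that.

(U, W): Agent 1 can switch to M (2 → 9). Not NE.
(U, X): Agent 2 can switch to W (0 → 3). Not NE.
(U, Y): Agent 1 can switch to M (2 → 7). Not NE.
(U, Z): Agent 1 can switch to M (0 → 3). Not NE.
(M, W): Agent 2 can switch to X (10 → 12). Not NE.
(M, X): Agent 1 can switch to U (4 → 7). Not NE.
(M, Y): Agent 2 can switch to W (3 → 10). Not NE.
(M, Z): Agent 1 can switch to D (3 → 8). Not NE.
(D, W): Agent 1 can switch to U (0 → 2). Not NE.
(D, X): Agent 1 can switch to U (2 → 7). Not NE.
(D, Y): Agent 1 can switch to U (0 → 2). Not NE.
(D, Z): Agent 1 gets 8, best alternative 3; Agent 2 gets 12, best alternative 10. No profitable deviation — NE.

The unique pure-strategy Nash equilibrium is (D, Z).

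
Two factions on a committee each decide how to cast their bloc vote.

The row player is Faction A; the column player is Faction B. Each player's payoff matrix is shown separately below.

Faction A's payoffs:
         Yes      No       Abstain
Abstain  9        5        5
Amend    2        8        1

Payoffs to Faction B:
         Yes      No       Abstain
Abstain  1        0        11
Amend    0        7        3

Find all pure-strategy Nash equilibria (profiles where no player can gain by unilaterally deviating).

The pure Nash equilibria are (Abstain, Abstain); (Amend, No).

Faction A against Yes: payoffs 9, 2 → best response Abstain.
Faction A against No: payoffs 5, 8 → best response Amend.
Faction A against Abstain: payoffs 5, 1 → best response Abstain.
Faction B against Abstain: payoffs 1, 0, 11 → best response Abstain.
Faction B against Amend: payoffs 0, 7, 3 → best response No.
Mutual best responses: (Abstain, Abstain); (Amend, No).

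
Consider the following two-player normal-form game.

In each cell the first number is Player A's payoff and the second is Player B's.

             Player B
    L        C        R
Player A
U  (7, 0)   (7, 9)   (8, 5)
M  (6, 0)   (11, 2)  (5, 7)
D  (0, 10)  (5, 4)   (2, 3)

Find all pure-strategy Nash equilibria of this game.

There is no pure-strategy Nash equilibrium.

Player A against L: payoffs 7, 6, 0 → best response U.
Player A against C: payoffs 7, 11, 5 → best response M.
Player A against R: payoffs 8, 5, 2 → best response U.
Player B against U: payoffs 0, 9, 5 → best response C.
Player B against M: payoffs 0, 2, 7 → best response R.
Player B against D: payoffs 10, 4, 3 → best response L.
No profile is a mutual best response for all players.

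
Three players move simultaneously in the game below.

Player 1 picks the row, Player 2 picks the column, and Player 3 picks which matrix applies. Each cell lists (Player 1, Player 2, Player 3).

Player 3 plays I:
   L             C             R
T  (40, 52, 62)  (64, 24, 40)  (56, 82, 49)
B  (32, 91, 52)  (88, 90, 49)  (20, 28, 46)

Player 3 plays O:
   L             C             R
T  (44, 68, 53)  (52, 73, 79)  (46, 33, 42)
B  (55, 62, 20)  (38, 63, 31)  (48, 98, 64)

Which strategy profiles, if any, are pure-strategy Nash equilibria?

Player 1 against (L, I): payoffs 40, 32 → best response T.
Player 1 against (L, O): payoffs 44, 55 → best response B.
Player 1 against (C, I): payoffs 64, 88 → best response B.
Player 1 against (C, O): payoffs 52, 38 → best response T.
Player 1 against (R, I): payoffs 56, 20 → best response T.
Player 1 against (R, O): payoffs 46, 48 → best response B.
Player 2 against (T, I): payoffs 52, 24, 82 → best response R.
Player 2 against (T, O): payoffs 68, 73, 33 → best response C.
Player 2 against (B, I): payoffs 91, 90, 28 → best response L.
Player 2 against (B, O): payoffs 62, 63, 98 → best response R.
Player 3 against (T, L): payoffs 62, 53 → best response I.
Player 3 against (T, C): payoffs 40, 79 → best response O.
Player 3 against (T, R): payoffs 49, 42 → best response I.
Player 3 against (B, L): payoffs 52, 20 → best response I.
Player 3 against (B, C): payoffs 49, 31 → best response I.
Player 3 against (B, R): payoffs 46, 64 → best response O.
Mutual best responses: (T, C, O); (T, R, I); (B, R, O).

Pure-strategy Nash equilibria: (T, C, O); (T, R, I); (B, R, O)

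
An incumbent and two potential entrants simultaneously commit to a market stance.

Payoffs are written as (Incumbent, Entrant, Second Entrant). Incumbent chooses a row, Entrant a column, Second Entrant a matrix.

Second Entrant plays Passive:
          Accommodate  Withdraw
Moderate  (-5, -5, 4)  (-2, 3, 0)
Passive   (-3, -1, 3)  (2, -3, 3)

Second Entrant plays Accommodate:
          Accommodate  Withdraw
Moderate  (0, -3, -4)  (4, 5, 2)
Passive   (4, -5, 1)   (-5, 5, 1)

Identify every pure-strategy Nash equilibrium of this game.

Pure-strategy Nash equilibria: (Moderate, Withdraw, Accommodate), (Passive, Accommodate, Passive)

Check each profile: it is a Nash equilibrium iff no player can strictly gain by switching unilaterally.
(Moderate, Accommodate, Passive): Incumbent can switch to Passive (-5 → -3). Not NE.
(Moderate, Accommodate, Accommodate): Incumbent can switch to Passive (0 → 4). Not NE.
(Moderate, Withdraw, Passive): Incumbent can switch to Passive (-2 → 2). Not NE.
(Moderate, Withdraw, Accommodate): Incumbent gets 4, best alternative -5; Entrant gets 5, best alternative -3; Second Entrant gets 2, best alternative 0. No profitable deviation — NE.
(Passive, Accommodate, Passive): Incumbent gets -3, best alternative -5; Entrant gets -1, best alternative -3; Second Entrant gets 3, best alternative 1. No profitable deviation — NE.
(Passive, Accommodate, Accommodate): Entrant can switch to Withdraw (-5 → 5). Not NE.
(Passive, Withdraw, Passive): Entrant can switch to Accommodate (-3 → -1). Not NE.
(Passive, Withdraw, Accommodate): Incumbent can switch to Moderate (-5 → 4). Not NE.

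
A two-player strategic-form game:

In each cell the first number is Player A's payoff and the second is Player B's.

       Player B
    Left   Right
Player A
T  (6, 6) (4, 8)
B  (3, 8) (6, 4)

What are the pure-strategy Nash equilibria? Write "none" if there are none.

Player A against Left: payoffs 6, 3 → best response T.
Player A against Right: payoffs 4, 6 → best response B.
Player B against T: payoffs 6, 8 → best response Right.
Player B against B: payoffs 8, 4 → best response Left.
No profile is a mutual best response for all players.

none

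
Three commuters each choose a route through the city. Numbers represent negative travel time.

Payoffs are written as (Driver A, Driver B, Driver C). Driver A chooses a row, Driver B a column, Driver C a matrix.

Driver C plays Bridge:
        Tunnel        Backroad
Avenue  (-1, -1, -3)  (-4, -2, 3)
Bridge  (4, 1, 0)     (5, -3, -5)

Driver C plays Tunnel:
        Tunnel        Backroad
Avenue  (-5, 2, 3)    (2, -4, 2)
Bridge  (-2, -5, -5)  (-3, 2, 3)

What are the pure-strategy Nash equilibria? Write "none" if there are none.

Pure NE: (Bridge, Tunnel, Bridge)

Driver A against (Tunnel, Bridge): payoffs -1, 4 → best response Bridge.
Driver A against (Tunnel, Tunnel): payoffs -5, -2 → best response Bridge.
Driver A against (Backroad, Bridge): payoffs -4, 5 → best response Bridge.
Driver A against (Backroad, Tunnel): payoffs 2, -3 → best response Avenue.
Driver B against (Avenue, Bridge): payoffs -1, -2 → best response Tunnel.
Driver B against (Avenue, Tunnel): payoffs 2, -4 → best response Tunnel.
Driver B against (Bridge, Bridge): payoffs 1, -3 → best response Tunnel.
Driver B against (Bridge, Tunnel): payoffs -5, 2 → best response Backroad.
Driver C against (Avenue, Tunnel): payoffs -3, 3 → best response Tunnel.
Driver C against (Avenue, Backroad): payoffs 3, 2 → best response Bridge.
Driver C against (Bridge, Tunnel): payoffs 0, -5 → best response Bridge.
Driver C against (Bridge, Backroad): payoffs -5, 3 → best response Tunnel.
Mutual best responses: (Bridge, Tunnel, Bridge).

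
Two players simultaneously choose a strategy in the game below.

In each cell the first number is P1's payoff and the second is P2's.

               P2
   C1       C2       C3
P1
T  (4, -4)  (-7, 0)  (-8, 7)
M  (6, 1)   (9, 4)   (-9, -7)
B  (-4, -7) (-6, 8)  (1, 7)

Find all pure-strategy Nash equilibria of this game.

Check each profile: it is a Nash equilibrium iff no player can strictly gain by switching unilaterally.
(T, C1): P1 can switch to M (4 → 6). Not NE.
(T, C2): P1 can switch to M (-7 → 9). Not NE.
(T, C3): P1 can switch to B (-8 → 1). Not NE.
(M, C1): P2 can switch to C2 (1 → 4). Not NE.
(M, C2): P1 gets 9, best alternative -6; P2 gets 4, best alternative 1. No profitable deviation — NE.
(M, C3): P1 can switch to T (-9 → -8). Not NE.
(B, C1): P1 can switch to T (-4 → 4). Not NE.
(The remaining 2 profiles each have a profitable deviation by the same check.)

The unique pure-strategy Nash equilibrium is (M, C2).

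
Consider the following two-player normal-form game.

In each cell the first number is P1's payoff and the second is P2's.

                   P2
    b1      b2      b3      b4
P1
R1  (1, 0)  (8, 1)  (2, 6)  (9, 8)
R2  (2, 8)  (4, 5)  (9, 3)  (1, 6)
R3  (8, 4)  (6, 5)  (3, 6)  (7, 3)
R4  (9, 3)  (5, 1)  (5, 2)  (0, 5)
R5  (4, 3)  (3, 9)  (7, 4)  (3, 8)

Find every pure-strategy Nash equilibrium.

Pure NE: (R1, b4)

(R1, b1): P1 can switch to R2 (1 → 2). Not NE.
(R1, b2): P2 can switch to b3 (1 → 6). Not NE.
(R1, b3): P1 can switch to R2 (2 → 9). Not NE.
(R1, b4): P1 gets 9, best alternative 7; P2 gets 8, best alternative 6. No profitable deviation — NE.
(R2, b1): P1 can switch to R3 (2 → 8). Not NE.
(R2, b2): P1 can switch to R1 (4 → 8). Not NE.
(R2, b3): P2 can switch to b1 (3 → 8). Not NE.
(R2, b4): P1 can switch to R1 (1 → 9). Not NE.
(R3, b1): P1 can switch to R4 (8 → 9). Not NE.
(R3, b2): P1 can switch to R1 (6 → 8). Not NE.
(R3, b3): P1 can switch to R2 (3 → 9). Not NE.
(R3, b4): P1 can switch to R1 (7 → 9). Not NE.
(R4, b1): P2 can switch to b4 (3 → 5). Not NE.
(The remaining 7 profiles each have a profitable deviation by the same check.)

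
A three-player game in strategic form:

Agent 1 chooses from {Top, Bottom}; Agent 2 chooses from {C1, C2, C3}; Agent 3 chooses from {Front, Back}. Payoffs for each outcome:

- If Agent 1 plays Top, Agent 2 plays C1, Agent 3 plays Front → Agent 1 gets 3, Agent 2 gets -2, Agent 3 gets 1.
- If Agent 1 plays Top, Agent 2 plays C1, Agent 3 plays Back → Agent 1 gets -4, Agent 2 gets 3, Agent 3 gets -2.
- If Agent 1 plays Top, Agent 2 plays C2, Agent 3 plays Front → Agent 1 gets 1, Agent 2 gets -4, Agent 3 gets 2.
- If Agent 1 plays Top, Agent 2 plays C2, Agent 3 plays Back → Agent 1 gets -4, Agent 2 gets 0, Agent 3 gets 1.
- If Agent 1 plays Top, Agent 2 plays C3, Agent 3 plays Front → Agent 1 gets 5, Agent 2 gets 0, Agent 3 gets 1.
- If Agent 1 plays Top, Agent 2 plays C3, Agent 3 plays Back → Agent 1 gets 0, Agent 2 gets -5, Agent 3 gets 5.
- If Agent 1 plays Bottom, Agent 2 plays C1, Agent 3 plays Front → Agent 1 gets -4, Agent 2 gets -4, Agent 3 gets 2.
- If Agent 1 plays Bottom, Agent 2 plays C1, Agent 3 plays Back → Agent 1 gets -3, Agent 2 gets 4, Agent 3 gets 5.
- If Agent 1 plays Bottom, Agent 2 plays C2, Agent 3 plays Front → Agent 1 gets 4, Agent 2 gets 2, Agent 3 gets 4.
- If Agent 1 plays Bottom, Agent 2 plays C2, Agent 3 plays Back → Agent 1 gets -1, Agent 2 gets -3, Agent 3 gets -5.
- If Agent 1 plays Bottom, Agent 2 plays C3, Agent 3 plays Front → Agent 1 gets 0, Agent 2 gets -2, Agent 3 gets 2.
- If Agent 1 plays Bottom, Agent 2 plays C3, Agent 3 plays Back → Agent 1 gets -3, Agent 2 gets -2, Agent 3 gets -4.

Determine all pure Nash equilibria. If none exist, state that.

For each strategy profile, look for a profitable unilateral deviation.
(Top, C1, Front): Agent 2 can switch to C3 (-2 → 0). Not NE.
(Top, C1, Back): Agent 1 can switch to Bottom (-4 → -3). Not NE.
(Top, C2, Front): Agent 1 can switch to Bottom (1 → 4). Not NE.
(Top, C2, Back): Agent 1 can switch to Bottom (-4 → -1). Not NE.
(Top, C3, Front): Agent 3 can switch to Back (1 → 5). Not NE.
(Top, C3, Back): Agent 2 can switch to C1 (-5 → 3). Not NE.
(Bottom, C1, Front): Agent 1 can switch to Top (-4 → 3). Not NE.
(Bottom, C1, Back): Agent 1 gets -3, best alternative -4; Agent 2 gets 4, best alternative -2; Agent 3 gets 5, best alternative 2. No profitable deviation — NE.
(Bottom, C2, Front): Agent 1 gets 4, best alternative 1; Agent 2 gets 2, best alternative -2; Agent 3 gets 4, best alternative -5. No profitable deviation — NE.
(Bottom, C2, Back): Agent 2 can switch to C1 (-3 → 4). Not NE.
(Bottom, C3, Front): Agent 1 can switch to Top (0 → 5). Not NE.
(Bottom, C3, Back): Agent 1 can switch to Top (-3 → 0). Not NE.

The pure Nash equilibria are (Bottom, C1, Back); (Bottom, C2, Front).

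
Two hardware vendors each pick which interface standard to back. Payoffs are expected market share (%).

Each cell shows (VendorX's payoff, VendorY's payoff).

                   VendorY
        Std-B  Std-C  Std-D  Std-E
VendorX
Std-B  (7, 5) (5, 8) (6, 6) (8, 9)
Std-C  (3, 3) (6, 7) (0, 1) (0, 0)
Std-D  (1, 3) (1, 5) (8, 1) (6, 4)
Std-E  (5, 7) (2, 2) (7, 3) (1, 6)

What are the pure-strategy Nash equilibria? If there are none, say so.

(Std-B, Std-E) and (Std-C, Std-C)

VendorX against Std-B: payoffs 7, 3, 1, 5 → best response Std-B.
VendorX against Std-C: payoffs 5, 6, 1, 2 → best response Std-C.
VendorX against Std-D: payoffs 6, 0, 8, 7 → best response Std-D.
VendorX against Std-E: payoffs 8, 0, 6, 1 → best response Std-B.
VendorY against Std-B: payoffs 5, 8, 6, 9 → best response Std-E.
VendorY against Std-C: payoffs 3, 7, 1, 0 → best response Std-C.
VendorY against Std-D: payoffs 3, 5, 1, 4 → best response Std-C.
VendorY against Std-E: payoffs 7, 2, 3, 6 → best response Std-B.
Mutual best responses: (Std-B, Std-E); (Std-C, Std-C).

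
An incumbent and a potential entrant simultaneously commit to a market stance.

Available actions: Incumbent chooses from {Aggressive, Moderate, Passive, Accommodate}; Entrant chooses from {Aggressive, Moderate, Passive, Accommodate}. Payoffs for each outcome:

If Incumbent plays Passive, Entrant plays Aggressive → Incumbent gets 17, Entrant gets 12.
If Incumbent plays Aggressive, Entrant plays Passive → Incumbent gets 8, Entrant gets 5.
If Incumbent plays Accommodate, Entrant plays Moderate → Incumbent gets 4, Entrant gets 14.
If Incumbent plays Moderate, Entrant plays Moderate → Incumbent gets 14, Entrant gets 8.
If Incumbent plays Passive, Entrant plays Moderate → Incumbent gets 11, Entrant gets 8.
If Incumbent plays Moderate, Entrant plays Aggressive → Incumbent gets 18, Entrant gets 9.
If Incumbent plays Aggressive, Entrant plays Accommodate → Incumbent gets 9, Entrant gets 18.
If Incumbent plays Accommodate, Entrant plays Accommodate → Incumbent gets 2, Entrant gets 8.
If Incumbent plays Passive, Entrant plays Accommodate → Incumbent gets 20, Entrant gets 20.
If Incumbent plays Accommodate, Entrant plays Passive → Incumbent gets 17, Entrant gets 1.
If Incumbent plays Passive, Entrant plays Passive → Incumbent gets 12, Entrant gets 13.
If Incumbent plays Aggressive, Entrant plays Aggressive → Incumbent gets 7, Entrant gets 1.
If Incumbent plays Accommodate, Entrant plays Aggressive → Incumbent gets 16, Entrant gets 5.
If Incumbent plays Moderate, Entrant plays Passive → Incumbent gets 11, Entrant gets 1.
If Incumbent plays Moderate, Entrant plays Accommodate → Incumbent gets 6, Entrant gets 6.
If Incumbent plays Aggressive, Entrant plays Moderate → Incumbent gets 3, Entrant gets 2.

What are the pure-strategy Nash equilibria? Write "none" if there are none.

Mark each player's best response to every combination of opponents' strategies; a profile where every player is best-responding is a pure Nash equilibrium.
Incumbent against Aggressive: payoffs 7, 18, 17, 16 → best response Moderate.
Incumbent against Moderate: payoffs 3, 14, 11, 4 → best response Moderate.
Incumbent against Passive: payoffs 8, 11, 12, 17 → best response Accommodate.
Incumbent against Accommodate: payoffs 9, 6, 20, 2 → best response Passive.
Entrant against Aggressive: payoffs 1, 2, 5, 18 → best response Accommodate.
Entrant against Moderate: payoffs 9, 8, 1, 6 → best response Aggressive.
Entrant against Passive: payoffs 12, 8, 13, 20 → best response Accommodate.
Entrant against Accommodate: payoffs 5, 14, 1, 8 → best response Moderate.
Mutual best responses: (Moderate, Aggressive); (Passive, Accommodate).

Pure-strategy Nash equilibria: (Moderate, Aggressive), (Passive, Accommodate)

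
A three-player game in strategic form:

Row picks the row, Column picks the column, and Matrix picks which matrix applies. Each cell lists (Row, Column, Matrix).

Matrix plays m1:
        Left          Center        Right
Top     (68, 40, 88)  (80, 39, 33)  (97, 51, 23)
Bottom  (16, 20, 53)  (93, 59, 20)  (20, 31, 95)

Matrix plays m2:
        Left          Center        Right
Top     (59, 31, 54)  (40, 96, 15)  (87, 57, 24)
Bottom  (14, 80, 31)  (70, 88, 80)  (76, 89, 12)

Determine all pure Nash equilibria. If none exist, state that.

No pure-strategy Nash equilibrium.

For each strategy profile, look for a profitable unilateral deviation.
(Top, Left, m1): Column can switch to Right (40 → 51). Not NE.
(Top, Left, m2): Column can switch to Center (31 → 96). Not NE.
(Top, Center, m1): Row can switch to Bottom (80 → 93). Not NE.
(Top, Center, m2): Row can switch to Bottom (40 → 70). Not NE.
(Top, Right, m1): Matrix can switch to m2 (23 → 24). Not NE.
(Top, Right, m2): Column can switch to Center (57 → 96). Not NE.
(Bottom, Left, m1): Row can switch to Top (16 → 68). Not NE.
(Bottom, Left, m2): Row can switch to Top (14 → 59). Not NE.
(Bottom, Center, m1): Matrix can switch to m2 (20 → 80). Not NE.
(Bottom, Center, m2): Column can switch to Right (88 → 89). Not NE.
(Bottom, Right, m1): Row can switch to Top (20 → 97). Not NE.
(Bottom, Right, m2): Row can switch to Top (76 → 87). Not NE.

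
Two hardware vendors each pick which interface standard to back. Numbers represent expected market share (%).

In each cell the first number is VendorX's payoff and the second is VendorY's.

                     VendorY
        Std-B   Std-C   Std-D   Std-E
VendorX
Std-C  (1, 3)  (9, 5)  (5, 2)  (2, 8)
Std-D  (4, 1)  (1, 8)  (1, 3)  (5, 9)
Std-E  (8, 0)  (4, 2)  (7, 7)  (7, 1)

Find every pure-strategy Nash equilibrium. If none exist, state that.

Pure NE: (Std-E, Std-D)

(Std-C, Std-B): VendorX can switch to Std-D (1 → 4). Not NE.
(Std-C, Std-C): VendorY can switch to Std-E (5 → 8). Not NE.
(Std-C, Std-D): VendorX can switch to Std-E (5 → 7). Not NE.
(Std-C, Std-E): VendorX can switch to Std-D (2 → 5). Not NE.
(Std-D, Std-B): VendorX can switch to Std-E (4 → 8). Not NE.
(Std-D, Std-C): VendorX can switch to Std-C (1 → 9). Not NE.
(Std-D, Std-D): VendorX can switch to Std-C (1 → 5). Not NE.
(Std-D, Std-E): VendorX can switch to Std-E (5 → 7). Not NE.
(Std-E, Std-B): VendorY can switch to Std-C (0 → 2). Not NE.
(Std-E, Std-C): VendorX can switch to Std-C (4 → 9). Not NE.
(Std-E, Std-D): VendorX gets 7, best alternative 5; VendorY gets 7, best alternative 2. No profitable deviation — NE.
(The remaining 1 profile has a profitable deviation by the same check.)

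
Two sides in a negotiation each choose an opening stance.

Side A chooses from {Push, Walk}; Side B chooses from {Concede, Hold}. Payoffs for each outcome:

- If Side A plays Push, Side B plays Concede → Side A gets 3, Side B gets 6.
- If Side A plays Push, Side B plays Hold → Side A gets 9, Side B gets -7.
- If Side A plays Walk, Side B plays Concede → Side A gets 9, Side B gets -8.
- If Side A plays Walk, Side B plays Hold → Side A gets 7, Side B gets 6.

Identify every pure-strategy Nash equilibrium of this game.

This game has no pure Nash equilibrium.

(Push, Concede): Side A can switch to Walk (3 → 9). Not NE.
(Push, Hold): Side B can switch to Concede (-7 → 6). Not NE.
(Walk, Concede): Side B can switch to Hold (-8 → 6). Not NE.
(Walk, Hold): Side A can switch to Push (7 → 9). Not NE.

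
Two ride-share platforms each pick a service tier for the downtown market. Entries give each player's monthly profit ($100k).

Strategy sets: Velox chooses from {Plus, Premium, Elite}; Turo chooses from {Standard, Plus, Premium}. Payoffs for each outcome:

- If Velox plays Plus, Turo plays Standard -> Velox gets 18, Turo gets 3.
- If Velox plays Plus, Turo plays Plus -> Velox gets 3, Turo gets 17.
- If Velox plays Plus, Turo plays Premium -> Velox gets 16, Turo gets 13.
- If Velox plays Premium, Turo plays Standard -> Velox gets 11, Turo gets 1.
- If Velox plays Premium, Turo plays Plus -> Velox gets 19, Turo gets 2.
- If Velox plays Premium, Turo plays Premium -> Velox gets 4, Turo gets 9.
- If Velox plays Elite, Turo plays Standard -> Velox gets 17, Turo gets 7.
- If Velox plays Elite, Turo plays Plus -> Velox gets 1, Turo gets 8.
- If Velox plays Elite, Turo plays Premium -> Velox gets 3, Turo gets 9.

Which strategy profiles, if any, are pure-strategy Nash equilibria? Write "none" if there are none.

No pure-strategy Nash equilibrium.

(Plus, Standard): Turo can switch to Plus (3 → 17). Not NE.
(Plus, Plus): Velox can switch to Premium (3 → 19). Not NE.
(Plus, Premium): Turo can switch to Plus (13 → 17). Not NE.
(Premium, Standard): Velox can switch to Plus (11 → 18). Not NE.
(Premium, Plus): Turo can switch to Premium (2 → 9). Not NE.
(Premium, Premium): Velox can switch to Plus (4 → 16). Not NE.
(Elite, Standard): Velox can switch to Plus (17 → 18). Not NE.
(Elite, Plus): Velox can switch to Plus (1 → 3). Not NE.
(Elite, Premium): Velox can switch to Plus (3 → 16). Not NE.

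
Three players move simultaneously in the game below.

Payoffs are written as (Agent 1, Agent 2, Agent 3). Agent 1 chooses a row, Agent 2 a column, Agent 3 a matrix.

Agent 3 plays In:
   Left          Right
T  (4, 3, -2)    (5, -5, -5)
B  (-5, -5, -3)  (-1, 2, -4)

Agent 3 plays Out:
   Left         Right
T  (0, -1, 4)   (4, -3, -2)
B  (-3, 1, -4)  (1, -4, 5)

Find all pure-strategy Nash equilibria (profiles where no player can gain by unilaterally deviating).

The unique pure-strategy Nash equilibrium is (T, Left, Out).

Agent 1 against (Left, In): payoffs 4, -5 → best response T.
Agent 1 against (Left, Out): payoffs 0, -3 → best response T.
Agent 1 against (Right, In): payoffs 5, -1 → best response T.
Agent 1 against (Right, Out): payoffs 4, 1 → best response T.
Agent 2 against (T, In): payoffs 3, -5 → best response Left.
Agent 2 against (T, Out): payoffs -1, -3 → best response Left.
Agent 2 against (B, In): payoffs -5, 2 → best response Right.
Agent 2 against (B, Out): payoffs 1, -4 → best response Left.
Agent 3 against (T, Left): payoffs -2, 4 → best response Out.
Agent 3 against (T, Right): payoffs -5, -2 → best response Out.
Agent 3 against (B, Left): payoffs -3, -4 → best response In.
Agent 3 against (B, Right): payoffs -4, 5 → best response Out.
Mutual best responses: (T, Left, Out).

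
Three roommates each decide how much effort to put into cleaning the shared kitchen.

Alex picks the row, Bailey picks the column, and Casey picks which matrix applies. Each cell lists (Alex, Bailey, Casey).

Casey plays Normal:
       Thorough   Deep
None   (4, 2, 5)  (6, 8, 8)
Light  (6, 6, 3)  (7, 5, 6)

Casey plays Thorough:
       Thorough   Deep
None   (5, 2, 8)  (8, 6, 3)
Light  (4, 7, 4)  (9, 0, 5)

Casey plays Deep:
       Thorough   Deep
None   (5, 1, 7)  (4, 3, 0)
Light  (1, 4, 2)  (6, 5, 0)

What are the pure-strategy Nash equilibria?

No pure-strategy Nash equilibrium.

Alex against (Thorough, Normal): payoffs 4, 6 → best response Light.
Alex against (Thorough, Thorough): payoffs 5, 4 → best response None.
Alex against (Thorough, Deep): payoffs 5, 1 → best response None.
Alex against (Deep, Normal): payoffs 6, 7 → best response Light.
Alex against (Deep, Thorough): payoffs 8, 9 → best response Light.
Alex against (Deep, Deep): payoffs 4, 6 → best response Light.
Bailey against (None, Normal): payoffs 2, 8 → best response Deep.
Bailey against (None, Thorough): payoffs 2, 6 → best response Deep.
Bailey against (None, Deep): payoffs 1, 3 → best response Deep.
Bailey against (Light, Normal): payoffs 6, 5 → best response Thorough.
Bailey against (Light, Thorough): payoffs 7, 0 → best response Thorough.
Bailey against (Light, Deep): payoffs 4, 5 → best response Deep.
Casey against (None, Thorough): payoffs 5, 8, 7 → best response Thorough.
Casey against (None, Deep): payoffs 8, 3, 0 → best response Normal.
Casey against (Light, Thorough): payoffs 3, 4, 2 → best response Thorough.
Casey against (Light, Deep): payoffs 6, 5, 0 → best response Normal.
No profile is a mutual best response for all players.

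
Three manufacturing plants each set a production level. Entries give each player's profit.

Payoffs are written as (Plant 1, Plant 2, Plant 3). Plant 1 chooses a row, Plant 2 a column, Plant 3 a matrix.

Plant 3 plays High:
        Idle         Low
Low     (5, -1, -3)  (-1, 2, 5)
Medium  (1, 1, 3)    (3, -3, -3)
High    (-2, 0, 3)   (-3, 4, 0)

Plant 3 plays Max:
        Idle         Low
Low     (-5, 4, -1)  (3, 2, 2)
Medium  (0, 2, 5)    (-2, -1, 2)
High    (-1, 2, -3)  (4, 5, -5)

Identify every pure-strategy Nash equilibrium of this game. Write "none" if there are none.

The unique pure-strategy Nash equilibrium is (Medium, Idle, Max).

(Low, Idle, High): Plant 2 can switch to Low (-1 → 2). Not NE.
(Low, Idle, Max): Plant 1 can switch to Medium (-5 → 0). Not NE.
(Low, Low, High): Plant 1 can switch to Medium (-1 → 3). Not NE.
(Low, Low, Max): Plant 1 can switch to High (3 → 4). Not NE.
(Medium, Idle, High): Plant 1 can switch to Low (1 → 5). Not NE.
(Medium, Idle, Max): Plant 1 gets 0, best alternative -1; Plant 2 gets 2, best alternative -1; Plant 3 gets 5, best alternative 3. No profitable deviation — NE.
(Medium, Low, High): Plant 2 can switch to Idle (-3 → 1). Not NE.
(The remaining 5 profiles each have a profitable deviation by the same check.)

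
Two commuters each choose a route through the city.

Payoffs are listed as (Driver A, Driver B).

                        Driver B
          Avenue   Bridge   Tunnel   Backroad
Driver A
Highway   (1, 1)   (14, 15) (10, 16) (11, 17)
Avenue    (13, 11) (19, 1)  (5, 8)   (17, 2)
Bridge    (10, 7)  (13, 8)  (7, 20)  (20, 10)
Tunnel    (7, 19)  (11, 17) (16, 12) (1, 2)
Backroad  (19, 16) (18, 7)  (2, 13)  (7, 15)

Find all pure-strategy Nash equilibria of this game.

Driver A against Avenue: payoffs 1, 13, 10, 7, 19 → best response Backroad.
Driver A against Bridge: payoffs 14, 19, 13, 11, 18 → best response Avenue.
Driver A against Tunnel: payoffs 10, 5, 7, 16, 2 → best response Tunnel.
Driver A against Backroad: payoffs 11, 17, 20, 1, 7 → best response Bridge.
Driver B against Highway: payoffs 1, 15, 16, 17 → best response Backroad.
Driver B against Avenue: payoffs 11, 1, 8, 2 → best response Avenue.
Driver B against Bridge: payoffs 7, 8, 20, 10 → best response Tunnel.
Driver B against Tunnel: payoffs 19, 17, 12, 2 → best response Avenue.
Driver B against Backroad: payoffs 16, 7, 13, 15 → best response Avenue.
Mutual best responses: (Backroad, Avenue).

(Backroad, Avenue)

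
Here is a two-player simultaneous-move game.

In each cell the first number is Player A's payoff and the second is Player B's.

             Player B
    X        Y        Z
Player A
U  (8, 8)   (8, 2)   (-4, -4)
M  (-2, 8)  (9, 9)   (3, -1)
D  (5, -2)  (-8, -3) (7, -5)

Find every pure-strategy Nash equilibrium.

Pure-strategy Nash equilibria: (U, X); (M, Y)

(U, X): Player A gets 8, best alternative 5; Player B gets 8, best alternative 2. No profitable deviation — NE.
(U, Y): Player A can switch to M (8 → 9). Not NE.
(U, Z): Player A can switch to M (-4 → 3). Not NE.
(M, X): Player A can switch to U (-2 → 8). Not NE.
(M, Y): Player A gets 9, best alternative 8; Player B gets 9, best alternative 8. No profitable deviation — NE.
(M, Z): Player A can switch to D (3 → 7). Not NE.
(D, X): Player A can switch to U (5 → 8). Not NE.
(D, Y): Player A can switch to U (-8 → 8). Not NE.
(D, Z): Player B can switch to X (-5 → -2). Not NE.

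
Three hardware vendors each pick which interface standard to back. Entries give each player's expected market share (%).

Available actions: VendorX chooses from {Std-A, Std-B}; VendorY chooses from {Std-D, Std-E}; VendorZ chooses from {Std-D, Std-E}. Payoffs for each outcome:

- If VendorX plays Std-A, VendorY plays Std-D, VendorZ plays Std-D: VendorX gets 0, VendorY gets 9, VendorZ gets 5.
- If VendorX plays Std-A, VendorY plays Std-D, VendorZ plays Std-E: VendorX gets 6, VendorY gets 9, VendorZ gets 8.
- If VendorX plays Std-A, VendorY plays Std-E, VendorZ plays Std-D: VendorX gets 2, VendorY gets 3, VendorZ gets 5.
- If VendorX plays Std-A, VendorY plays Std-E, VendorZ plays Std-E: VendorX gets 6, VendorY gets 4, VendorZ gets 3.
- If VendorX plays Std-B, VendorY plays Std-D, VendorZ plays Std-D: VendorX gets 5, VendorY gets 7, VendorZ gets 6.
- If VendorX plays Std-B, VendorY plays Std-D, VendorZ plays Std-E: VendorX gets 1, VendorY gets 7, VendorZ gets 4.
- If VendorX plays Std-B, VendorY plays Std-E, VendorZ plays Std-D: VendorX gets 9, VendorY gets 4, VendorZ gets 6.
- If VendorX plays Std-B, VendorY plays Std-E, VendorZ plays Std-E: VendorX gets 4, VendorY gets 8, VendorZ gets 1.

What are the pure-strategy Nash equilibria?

Pure-strategy Nash equilibria: (Std-A, Std-D, Std-E) and (Std-B, Std-D, Std-D)

(Std-A, Std-D, Std-D): VendorX can switch to Std-B (0 → 5). Not NE.
(Std-A, Std-D, Std-E): VendorX gets 6, best alternative 1; VendorY gets 9, best alternative 4; VendorZ gets 8, best alternative 5. No profitable deviation — NE.
(Std-A, Std-E, Std-D): VendorX can switch to Std-B (2 → 9). Not NE.
(Std-A, Std-E, Std-E): VendorY can switch to Std-D (4 → 9). Not NE.
(Std-B, Std-D, Std-D): VendorX gets 5, best alternative 0; VendorY gets 7, best alternative 4; VendorZ gets 6, best alternative 4. No profitable deviation — NE.
(Std-B, Std-D, Std-E): VendorX can switch to Std-A (1 → 6). Not NE.
(Std-B, Std-E, Std-D): VendorY can switch to Std-D (4 → 7). Not NE.
(Std-B, Std-E, Std-E): VendorX can switch to Std-A (4 → 6). Not NE.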